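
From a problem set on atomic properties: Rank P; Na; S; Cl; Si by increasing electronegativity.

Na < Si < P < S < Cl

Smaller atoms with higher effective nuclear charge are more electronegative.
All lie in period 3, so electronegativity increases left to right.
So from lowest to highest: Na < Si < P < S < Cl.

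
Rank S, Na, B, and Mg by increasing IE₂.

After 1 electron has been removed, what remains? S⁺ still has 5 valence electrons; Na⁺ is the bare [Ne] core; B⁺ still has 2 valence electrons; Mg⁺ still has 1 valence electron.
Breaking into a closed-shell core is much more expensive than removing a leftover valence electron — Na has the largest IE_2 here.
Valence configurations: S⁺ [Ne]3s²3p³, B⁺ [He]2s², Mg⁺ [Ne]3s¹.
The numbers (kJ/mol): S 2252, Na 4562, B 2427, Mg 1451.
Hence IE_2: Mg < S < B < Na.

Mg < S < B < Na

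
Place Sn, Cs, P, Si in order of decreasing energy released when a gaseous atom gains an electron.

Si is in period 3, group 14; P is in period 3, group 15; Sn is in period 5, group 14; Cs is in period 6, group 1.
Adding an electron releases more energy for atoms nearer the top right (short of the noble gases).
Neither a single period nor a single group — weigh both effects.
P > Cs: relative to Cs, both the across-period and down-group shifts push P's electron affinity up.
Sn > P: this pair runs against the simple trend — see the exception note.
Si > Sn: Si sits above Sn in group 14, so the down-group effect alone puts Si higher.
Note the exception: Sn has a higher electron affinity than P, contrary to the simple trend — adding an electron to P's half-filled np³ subshell costs electron-pairing energy.
Note the exception: Si has a higher electron affinity than P, contrary to the simple trend — adding an electron to P's half-filled 3p³ is unfavourable, so Si (3p²) has the more exothermic EA.
For reference (kJ/mol): Si 134, P 72, Sn 107, Cs 46.
So from highest to lowest: Si > Sn > P > Cs.

Si > Sn > P > Cs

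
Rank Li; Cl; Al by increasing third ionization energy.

Al, Cl, Li

Consider each +2 ion: Li²⁺ is already 1 electron into the core; Cl²⁺ still has 5 valence electrons; Al²⁺ still has 1 valence electron.
Breaking into a closed-shell core is much more expensive than removing a leftover valence electron — Li has the largest IE_3 here.
Valence configurations: Cl²⁺ [Ne]3s²3p³, Al²⁺ [Ne]3s¹.
Approximate IE_3 values (kJ/mol): Li 11815, Cl 3822, Al 2745.
Putting it together, IE_3: Al < Cl < Li.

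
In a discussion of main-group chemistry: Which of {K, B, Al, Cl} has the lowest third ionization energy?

Al

After 2 electrons have been removed, what remains? K²⁺ is already 1 electron into the core; B²⁺ still has 1 valence electron; Al²⁺ still has 1 valence electron; Cl²⁺ still has 5 valence electrons.
Core electrons are held far more tightly than valence electrons, so K tops the IE_3 order.
Valence configurations: B²⁺ [He]2s¹, Al²⁺ [Ne]3s¹, Cl²⁺ [Ne]3s²3p³.
Approximate IE_3 values (kJ/mol): K 4420, B 3660, Al 2745, Cl 3822.
Overall IE_3 order: Al < B < Cl < K.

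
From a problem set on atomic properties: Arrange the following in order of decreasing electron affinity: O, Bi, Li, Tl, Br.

Li is in period 2, group 1; O is in period 2, group 16; Br is in period 4, group 17; Tl is in period 6, group 13; Bi is in period 6, group 15.
EA tends to increase across a period and decrease down a group, though the pattern is less regular than for IE or radius.
These span different periods and groups, so the two trends combine.
Li > Tl: period and group pull opposite ways; the down-group shift dominates (60 vs 19 kJ/mol).
Bi > Li: the two effects oppose for this pair; the across-period effect wins (91 vs 60 kJ/mol).
O > Bi: relative to Bi, both the across-period and down-group shifts push O's electron affinity up.
Br > O: the two effects oppose for this pair; the across-period effect wins (325 vs 141 kJ/mol).
For reference (kJ/mol): Li 60, O 141, Br 325, Tl 19, Bi 91.
So from highest to lowest: Br > O > Bi > Li > Tl.

Br > O > Bi > Li > Tl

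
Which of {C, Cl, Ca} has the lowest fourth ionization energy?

Cl

After 3 electrons have been removed, what remains? C³⁺ still has 1 valence electron; Cl³⁺ still has 4 valence electrons; Ca³⁺ is already 1 electron into the core.
Pulling an electron out of a noble-gas core costs far more than removing a remaining valence electron, so Ca sits at the high end of IE_4.
Valence configurations: C³⁺ [He]2s¹, Cl³⁺ [Ne]3s²3p².
The numbers (kJ/mol): C 6223, Cl 5159, Ca 6491.
Hence IE_4: Cl < C < Ca.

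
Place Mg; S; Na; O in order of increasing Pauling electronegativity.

Electronegativity increases across a period and decreases down a group, tracking effective nuclear charge and atomic size.
Here both period and group differ, so the two effects have to be weighed against each other.
Mg > Na: both are in period 3; the period trend gives Mg the larger value.
S > Mg: both are in period 3; the period trend gives S the larger value.
O > S: O sits above S in group 16, so the down-group effect alone puts O higher.
Approximate values (Pauling): O 3.44, Na 0.93, Mg 1.31, S 2.58.
So from lowest to highest: Na < Mg < S < O.

Na < Mg < S < O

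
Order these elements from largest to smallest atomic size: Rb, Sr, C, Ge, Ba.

Atomic radius shrinks across a period as nuclear charge pulls the same shell inward, and grows down a group as new shells are added.
Here both period and group differ, so the two effects have to be weighed against each other.
Ge > C: they share group 14; the group trend gives Ge the larger value.
Sr > Ge: relative to Ge, both the across-period and down-group shifts push Sr's atomic radius up.
Ba > Sr: Ba sits below Sr in group 2, so the down-group effect alone puts Ba larger.
Rb > Ba: the two effects oppose for this pair; the across-period effect wins (210 vs 196 pm).
Approximate values (pm): C 75, Ge 121, Rb 210, Sr 185, Ba 196.
So from largest to smallest: Rb > Ba > Sr > Ge > C.

Rb > Ba > Sr > Ge > C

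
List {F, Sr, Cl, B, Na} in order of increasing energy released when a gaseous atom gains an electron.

B is in period 2, group 13; F is in period 2, group 17; Na is in period 3, group 1; Cl is in period 3, group 17; Sr is in period 5, group 2.
EA tends to increase across a period and decrease down a group, though the pattern is less regular than for IE or radius.
Here both period and group differ, so the two effects have to be weighed against each other.
B > Sr: both effects reinforce here, so B is clearly the higher of the two.
Na > B: this pair runs against the simple trend — see the exception note.
F > Na: both effects reinforce here, so F is clearly the higher of the two.
Cl > F: this pair runs against the simple trend — see the exception note.
Note the exception: Na has a higher electron affinity than B, contrary to the simple trend — B's ns²np¹ configuration gives only a small electron affinity — the sparsely filled np subshell binds an added electron weakly.
Note the exception: Cl has a higher electron affinity than F, contrary to the simple trend — F's small 2p subshell makes the incoming electron feel strong e⁻–e⁻ repulsion, so Cl actually releases more energy on gaining an electron.
For reference (kJ/mol): B 27, F 328, Na 53, Cl 349, Sr 5.
So from lowest to highest: Sr < B < Na < F < Cl.

Sr < B < Na < F < Cl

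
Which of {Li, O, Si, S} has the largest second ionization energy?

Li

Consider each +1 ion: Li⁺ is the bare [He] core; O⁺ still has 5 valence electrons; Si⁺ still has 3 valence electrons; S⁺ still has 5 valence electrons.
Core electrons are held far more tightly than valence electrons, so Li tops the IE_2 order.
Valence configurations: O⁺ [He]2s²2p³, Si⁺ [Ne]3s²3p¹, S⁺ [Ne]3s²3p³.
Approximate IE_2 values (kJ/mol): Li 7298, O 3388, Si 1577, S 2252.
Putting it together, IE_2: Si < S < O < Li.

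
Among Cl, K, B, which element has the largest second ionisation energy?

K

IE_2 is the cost of taking one more electron from the +1 cation: Cl⁺ still has 6 valence electrons; K⁺ is the bare [Ar] core; B⁺ still has 2 valence electrons.
Pulling an electron out of a noble-gas core costs far more than removing a remaining valence electron, so K sits at the high end of IE_2.
Valence configurations: Cl⁺ [Ne]3s²3p⁴, B⁺ [He]2s².
Tabulated IE_2 (kJ/mol): Cl 2298, K 3052, B 2427.
Hence IE_2: Cl < B < K.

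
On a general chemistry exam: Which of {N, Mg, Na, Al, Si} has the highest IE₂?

Na

After 1 electron has been removed, what remains? N⁺ still has 4 valence electrons; Mg⁺ still has 1 valence electron; Na⁺ is the bare [Ne] core; Al⁺ still has 2 valence electrons; Si⁺ still has 3 valence electrons.
Core electrons are held far more tightly than valence electrons, so Na tops the IE_2 order.
Valence configurations: N⁺ [He]2s²2p², Mg⁺ [Ne]3s¹, Al⁺ [Ne]3s², Si⁺ [Ne]3s²3p¹.
Si⁺ loses a lone 3p electron whereas Al⁺ must break into a filled 3s² pair, so IE_2(Al) > IE_2(Si) even though Si has the higher nuclear charge.
Tabulated IE_2 (kJ/mol): N 2856, Mg 1451, Na 4562, Al 1817, Si 1577.
So the second ionization energies run Mg < Si < Al < N < Na.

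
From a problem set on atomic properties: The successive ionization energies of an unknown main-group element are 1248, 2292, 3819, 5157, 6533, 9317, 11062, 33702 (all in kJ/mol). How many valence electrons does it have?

7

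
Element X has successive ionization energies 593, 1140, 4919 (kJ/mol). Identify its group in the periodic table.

Group 2

Look for the largest jump between consecutive ionization energies: IE3/IE2 ≈ 4.3, far larger than any earlier ratio.
That jump marks the point where a core electron is being removed. So the atom has 2 valence electrons.
A main-group element with 2 valence electrons is in group 2.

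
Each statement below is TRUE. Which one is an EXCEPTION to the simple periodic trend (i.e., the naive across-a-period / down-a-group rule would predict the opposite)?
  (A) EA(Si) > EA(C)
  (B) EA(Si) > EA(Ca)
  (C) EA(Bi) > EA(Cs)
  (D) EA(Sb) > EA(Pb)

The general trend: electron affinity increases across a period and decreases down a group.
(A) Si (period 3, group 14) vs C (period 2, group 14): the stated order contradicts the simple trend.
(B) Si (period 3, group 14) vs Ca (period 4, group 2): the stated order agrees with the simple trend.
(C) Bi (period 6, group 15) vs Cs (period 6, group 1): the stated order agrees with the simple trend.
(D) Sb (period 5, group 15) vs Pb (period 6, group 14): the stated order agrees with the simple trend.
The exception is (A): Si's larger, more diffuse 3p orbitals accept an added electron slightly more readily than C's compact 2p.

(A)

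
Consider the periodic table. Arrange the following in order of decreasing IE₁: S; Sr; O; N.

N > O > S > Sr

N is in period 2, group 15; O is in period 2, group 16; S is in period 3, group 16; Sr is in period 5, group 2.
Across a period the outer electron is held more tightly (higher IE₁); down a group it sits in a higher shell, more shielded, and comes off more easily.
Here both period and group differ, so the two effects have to be weighed against each other.
S > Sr: relative to Sr, both the across-period and down-group shifts push S's first ionization energy up.
O > S: they share group 16; the group trend gives O the larger value.
N > O: this pair runs against the simple trend — see the exception note.
Note the exception: N has a higher first ionization energy than O, contrary to the simple trend — pairing an electron in O's 2p⁴ costs repulsion energy, so O ionizes more easily than half-filled N (2p³).
Tabulated first ionization energy (kJ/mol): N 1402, O 1314, S 1000, Sr 550.
So from highest to lowest: N > O > S > Sr.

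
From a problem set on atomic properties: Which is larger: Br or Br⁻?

Br⁻

Forming Br⁻ adds 1 electron to Br. More electron–electron repulsion in the same shell, with unchanged nuclear charge, lets the cloud expand.
An anion is larger than its parent atom: Br⁻ > Br.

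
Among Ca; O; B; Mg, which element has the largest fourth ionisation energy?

B

After 3 electrons have been removed, what remains? Ca³⁺ is already 1 electron into the core; O³⁺ still has 3 valence electrons; B³⁺ is the bare [He] core; Mg³⁺ is already 1 electron into the core.
Usually core removal costs more than valence removal, but here the competition is close: a tightly held n=2 valence electron can cost more to remove than an n=3 core electron, so the actual values have to decide it.
The numbers (kJ/mol): Ca 6491, O 7469, B 25026, Mg 10543.
Overall IE_4 order: Ca < O < Mg < B.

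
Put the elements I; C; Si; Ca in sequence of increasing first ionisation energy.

Ca < Si < I < C

C is in period 2, group 14; Si is in period 3, group 14; Ca is in period 4, group 2; I is in period 5, group 17.
Across a period the outer electron is held more tightly (higher IE₁); down a group it sits in a higher shell, more shielded, and comes off more easily.
Here both period and group differ, so the two effects have to be weighed against each other.
Si > Ca: relative to Ca, both the across-period and down-group shifts push Si's first ionization energy up.
I > Si: period and group pull opposite ways; the across-period shift dominates (1008 vs 786 kJ/mol).
C > I: the two effects oppose for this pair; the down-group effect wins (1086 vs 1008 kJ/mol).
For reference (kJ/mol): C 1086, Si 786, Ca 590, I 1008.
So from lowest to highest: Ca < Si < I < C.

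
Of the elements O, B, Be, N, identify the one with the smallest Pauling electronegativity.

Be is in period 2, group 2; B is in period 2, group 13; N is in period 2, group 15; O is in period 2, group 16.
Atoms toward the upper right of the periodic table pull bonding electrons most strongly.
All lie in period 2, so electronegativity increases left to right.
The smallest Pauling electronegativity among these belongs to Be.

Be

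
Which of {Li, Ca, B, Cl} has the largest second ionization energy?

Consider each +1 ion: Li⁺ is the bare [He] core; Ca⁺ still has 1 valence electron; B⁺ still has 2 valence electrons; Cl⁺ still has 6 valence electrons.
Pulling an electron out of a noble-gas core costs far more than removing a remaining valence electron, so Li sits at the high end of IE_2.
Valence configurations: Ca⁺ [Ar]4s¹, B⁺ [He]2s², Cl⁺ [Ne]3s²3p⁴.
The numbers (kJ/mol): Li 7298, Ca 1145, B 2427, Cl 2298.
Hence IE_2: Ca < Cl < B < Li.

Li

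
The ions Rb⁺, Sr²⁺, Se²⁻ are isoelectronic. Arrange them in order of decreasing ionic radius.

Se²⁻ > Rb⁺ > Sr²⁺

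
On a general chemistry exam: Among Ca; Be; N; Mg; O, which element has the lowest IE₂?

Ca

After 1 electron has been removed, what remains? Ca⁺ still has 1 valence electron; Be⁺ still has 1 valence electron; N⁺ still has 4 valence electrons; Mg⁺ still has 1 valence electron; O⁺ still has 5 valence electrons.
All are still removing valence electrons, so compare the +1 ions as you would atoms: IE_2 generally rises across a period (higher Z_eff) and falls down a group (larger shell), subject to the usual subshell exceptions.
Valence configurations: Ca⁺ [Ar]4s¹, Be⁺ [He]2s¹, N⁺ [He]2s²2p², Mg⁺ [Ne]3s¹, O⁺ [He]2s²2p³.
The numbers (kJ/mol): Ca 1145, Be 1757, N 2856, Mg 1451, O 3388.
Putting it together, IE_2: Ca < Mg < Be < N < O.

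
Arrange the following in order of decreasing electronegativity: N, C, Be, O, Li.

O > N > C > Be > Li

Li is in period 2, group 1; Be is in period 2, group 2; C is in period 2, group 14; N is in period 2, group 15; O is in period 2, group 16.
Electronegativity increases across a period and decreases down a group, tracking effective nuclear charge and atomic size.
All lie in period 2, so electronegativity increases left to right.
So from highest to lowest: O > N > C > Be > Li.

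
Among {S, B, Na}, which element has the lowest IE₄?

S

The fourth ionization energy removes an electron from the +3 ion. For each element: S³⁺ still has 3 valence electrons; B³⁺ is the bare [He] core; Na³⁺ is already 2 electrons into the core.
Core electrons are held far more tightly than valence electrons, so Na and B top the IE_4 order.
Approximate IE_4 values (kJ/mol): S 4556, B 25026, Na 9543.
So the fourth ionization energies run S < Na < B.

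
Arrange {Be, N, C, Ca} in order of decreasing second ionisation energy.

N > C > Be > Ca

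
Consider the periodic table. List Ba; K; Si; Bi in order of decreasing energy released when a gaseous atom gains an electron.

Si is in period 3, group 14; K is in period 4, group 1; Ba is in period 6, group 2; Bi is in period 6, group 15.
Electron affinity generally becomes more exothermic across a period toward the halogens and less exothermic down a group.
Neither a single period nor a single group — weigh both effects.
K > Ba: period and group pull opposite ways; the down-group shift dominates (48 vs 14 kJ/mol).
Bi > K: period and group pull opposite ways; the across-period shift dominates (91 vs 48 kJ/mol).
Si > Bi: period and group pull opposite ways; the down-group shift dominates (134 vs 91 kJ/mol).
Approximate values (kJ/mol): Si 134, K 48, Ba 14, Bi 91.
So from highest to lowest: Si > Bi > K > Ba.

Si > Bi > K > Ba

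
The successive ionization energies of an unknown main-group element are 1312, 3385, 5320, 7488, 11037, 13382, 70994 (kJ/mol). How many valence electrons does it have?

6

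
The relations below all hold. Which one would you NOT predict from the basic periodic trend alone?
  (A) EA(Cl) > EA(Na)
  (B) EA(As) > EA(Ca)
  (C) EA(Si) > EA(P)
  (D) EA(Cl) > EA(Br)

(C)

The general trend: electron affinity increases across a period and decreases down a group.
(A) Cl (period 3, group 17) vs Na (period 3, group 1): the stated order agrees with the simple trend.
(B) As (period 4, group 15) vs Ca (period 4, group 2): the stated order agrees with the simple trend.
(C) Si (period 3, group 14) vs P (period 3, group 15): the stated order contradicts the simple trend.
(D) Cl (period 3, group 17) vs Br (period 4, group 17): the stated order agrees with the simple trend.
The exception is (C): adding an electron to P's half-filled 3p³ is unfavourable, so Si (3p²) has the more exothermic EA.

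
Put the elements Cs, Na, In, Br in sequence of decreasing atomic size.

Cs, Na, In, Br

Na is in period 3, group 1; Br is in period 4, group 17; In is in period 5, group 13; Cs is in period 6, group 1.
Atomic radius shrinks across a period as nuclear charge pulls the same shell inward, and grows down a group as new shells are added.
Neither a single period nor a single group — weigh both effects.
In > Br: both effects reinforce here, so In is clearly the larger of the two.
Na > In: the two effects oppose for this pair; the across-period effect wins (155 vs 142 pm).
Cs > Na: they share group 1; the group trend gives Cs the larger value.
Approximate values (pm): Na 155, Br 114, In 142, Cs 232.
So from largest to smallest: Cs > Na > In > Br.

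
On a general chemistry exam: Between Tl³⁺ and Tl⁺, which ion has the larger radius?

Both ions have Z = 81 protons, but Tl³⁺ has lost more electrons, so its remaining electrons feel a larger effective nuclear charge per electron and are pulled in more tightly.
Higher positive charge → smaller ion, so Tl⁺ > Tl³⁺.

Tl⁺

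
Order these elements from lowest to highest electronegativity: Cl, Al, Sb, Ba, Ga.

Ba, Al, Ga, Sb, Cl

Al is in period 3, group 13; Cl is in period 3, group 17; Ga is in period 4, group 13; Sb is in period 5, group 15; Ba is in period 6, group 2.
EN rises left→right (higher Z_eff, smaller atoms) and falls top→bottom (larger, more shielded atoms).
These span different periods and groups, so the two trends combine.
Al > Ba: both effects reinforce here, so Al is clearly the higher of the two.
Ga > Al: this pair runs against the simple trend — see the exception note.
Sb > Ga: period and group pull opposite ways; the across-period shift dominates (2.05 vs 1.81).
Cl > Sb: relative to Sb, both the across-period and down-group shifts push Cl's electronegativity up.
Note the exception: Ga has a higher electronegativity than Al, contrary to the simple trend — poor shielding by filled d (and f) subshells raises the heavier element's effective nuclear charge more than the simple down-group trend predicts.
For reference (Pauling): Al 1.61, Cl 3.16, Ga 1.81, Sb 2.05, Ba 0.89.
So from lowest to highest: Ba < Al < Ga < Sb < Cl.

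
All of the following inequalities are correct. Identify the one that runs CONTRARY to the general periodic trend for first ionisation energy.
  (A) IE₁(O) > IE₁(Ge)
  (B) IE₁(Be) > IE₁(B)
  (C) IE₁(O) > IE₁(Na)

(B)

The general trend: first ionisation energy increases across a period and decreases down a group.
(A) O (period 2, group 16) vs Ge (period 4, group 14): the stated order agrees with the simple trend.
(B) Be (period 2, group 2) vs B (period 2, group 13): the stated order contradicts the simple trend.
(C) O (period 2, group 16) vs Na (period 3, group 1): the stated order agrees with the simple trend.
The exception is (B): removing B's lone 2p electron is easier than breaking Be's filled 2s².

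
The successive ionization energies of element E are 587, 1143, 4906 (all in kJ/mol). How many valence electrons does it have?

Look for the largest jump between consecutive ionization energies: IE3/IE2 ≈ 4.3, far larger than any earlier ratio.
That jump marks the point where a core electron is being removed. So the atom has 2 valence electrons.

2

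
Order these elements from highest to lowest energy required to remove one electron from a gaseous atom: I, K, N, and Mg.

Across a period the outer electron is held more tightly (higher IE₁); down a group it sits in a higher shell, more shielded, and comes off more easily.
These span different periods and groups, so the two trends combine.
Mg > K: both effects reinforce here, so Mg is clearly the higher of the two.
I > Mg: the two effects oppose for this pair; the across-period effect wins (1008 vs 738 kJ/mol).
N > I: period and group pull opposite ways; the down-group shift dominates (1402 vs 1008 kJ/mol).
Approximate values (kJ/mol): N 1402, Mg 738, K 419, I 1008.
So from highest to lowest: N > I > Mg > K.

N > I > Mg > K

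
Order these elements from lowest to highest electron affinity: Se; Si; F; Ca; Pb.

F is in period 2, group 17; Si is in period 3, group 14; Ca is in period 4, group 2; Se is in period 4, group 16; Pb is in period 6, group 14.
Electron affinity generally becomes more exothermic across a period toward the halogens and less exothermic down a group.
These span different periods and groups, so the two trends combine.
Pb > Ca: period and group pull opposite ways; the across-period shift dominates (35 vs 2 kJ/mol).
Si > Pb: Si sits above Pb in group 14, so the down-group effect alone puts Si higher.
Se > Si: the two effects oppose for this pair; the across-period effect wins (195 vs 134 kJ/mol).
F > Se: both effects reinforce here, so F is clearly the higher of the two.
For reference (kJ/mol): F 328, Si 134, Ca 2, Se 195, Pb 35.
So from lowest to highest: Ca < Pb < Si < Se < F.

Ca, Pb, Si, Se, F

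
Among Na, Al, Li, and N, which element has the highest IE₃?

Li

The third ionization energy removes an electron from the +2 ion. For each element: Na²⁺ is already 1 electron into the core; Al²⁺ still has 1 valence electron; Li²⁺ is already 1 electron into the core; N²⁺ still has 3 valence electrons.
Core electrons are held far more tightly than valence electrons, so Na and Li top the IE_3 order.
Valence configurations: Al²⁺ [Ne]3s¹, N²⁺ [He]2s²2p¹.
Approximate IE_3 values (kJ/mol): Na 6910, Al 2745, Li 11815, N 4578.
So the third ionization energies run Al < N < Na < Li.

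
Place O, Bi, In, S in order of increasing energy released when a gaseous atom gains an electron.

In < Bi < O < S

Atoms with high Z_eff and room in the valence shell (especially the halogens) have the most exothermic electron affinities.
Here both period and group differ, so the two effects have to be weighed against each other.
Bi > In: period and group pull opposite ways; the across-period shift dominates (91 vs 29 kJ/mol).
O > Bi: relative to Bi, both the across-period and down-group shifts push O's electron affinity up.
S > O: this pair runs against the simple trend — see the exception note.
Note the exception: S has a higher electron affinity than O, contrary to the simple trend — the compact 2p subshell of O repels the added electron more than S's larger 3p does.
Tabulated electron affinity (kJ/mol): O 141, S 200, In 29, Bi 91.
So from lowest to highest: In < Bi < O < S.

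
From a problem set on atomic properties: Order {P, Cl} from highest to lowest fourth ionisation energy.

IE_4 is the cost of taking one more electron from the +3 cation: P³⁺ still has 2 valence electrons; Cl³⁺ still has 4 valence electrons.
All are still removing valence electrons, so compare the +3 ions as you would atoms: IE_4 generally rises across a period (higher Z_eff) and falls down a group (larger shell), subject to the usual subshell exceptions.
Valence configurations: P³⁺ [Ne]3s², Cl³⁺ [Ne]3s²3p².
Tabulated IE_4 (kJ/mol): P 4964, Cl 5159.
So the fourth ionization energies run P < Cl.

Cl > P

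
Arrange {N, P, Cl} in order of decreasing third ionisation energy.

N, Cl, P

The third ionization energy removes an electron from the +2 ion. For each element: N²⁺ still has 3 valence electrons; P²⁺ still has 3 valence electrons; Cl²⁺ still has 5 valence electrons.
All are still removing valence electrons, so compare the +2 ions as you would atoms: IE_3 generally rises across a period (higher Z_eff) and falls down a group (larger shell), subject to the usual subshell exceptions.
Valence configurations: N²⁺ [He]2s²2p¹, P²⁺ [Ne]3s²3p¹, Cl²⁺ [Ne]3s²3p³.
Approximate IE_3 values (kJ/mol): N 4578, P 2914, Cl 3822.
So the third ionization energies run P < Cl < N.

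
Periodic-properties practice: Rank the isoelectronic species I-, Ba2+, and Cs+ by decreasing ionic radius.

All of these have 54 electrons, so size is governed by nuclear charge alone: the more protons, the stronger the pull on the same electron cloud, and the smaller the ion.
Nuclear charges: Ba2+ (Z=56), Cs+ (Z=55), I- (Z=53).
Largest to smallest: I- > Cs+ > Ba2+.

I-, Cs+, Ba2+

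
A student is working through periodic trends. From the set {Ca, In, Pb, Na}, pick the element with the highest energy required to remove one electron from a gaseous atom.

First ionization energy rises across a period (greater Z_eff holds electrons more tightly) and falls down a group (valence electrons are farther from the nucleus).
These sit on a diagonal, where the across-period and down-group effects partly cancel.
In > Na: period and group pull opposite ways; the across-period shift dominates (558 vs 496 kJ/mol).
Ca > In: period and group pull opposite ways; the down-group shift dominates (590 vs 558 kJ/mol).
Pb > Ca: the two effects oppose for this pair; the across-period effect wins (716 vs 590 kJ/mol).
For reference (kJ/mol): Na 496, Ca 590, In 558, Pb 716.
The highest energy required to remove one electron from a gaseous atom among these belongs to Pb.

Pb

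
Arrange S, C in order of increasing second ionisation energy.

S < C

After 1 electron has been removed, what remains? S⁺ still has 5 valence electrons; C⁺ still has 3 valence electrons.
All are still removing valence electrons, so compare the +1 ions as you would atoms: IE_2 generally rises across a period (higher Z_eff) and falls down a group (larger shell), subject to the usual subshell exceptions.
Valence configurations: S⁺ [Ne]3s²3p³, C⁺ [He]2s²2p¹.
Approximate IE_2 values (kJ/mol): S 2252, C 2353.
Hence IE_2: S < C.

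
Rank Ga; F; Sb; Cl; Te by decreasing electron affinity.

Cl, F, Te, Sb, Ga

F is in period 2, group 17; Cl is in period 3, group 17; Ga is in period 4, group 13; Sb is in period 5, group 15; Te is in period 5, group 16.
Atoms with high Z_eff and room in the valence shell (especially the halogens) have the most exothermic electron affinities.
Neither a single period nor a single group — weigh both effects.
Sb > Ga: period and group pull opposite ways; the across-period shift dominates (103 vs 29 kJ/mol).
Te > Sb: both are in period 5; the period trend gives Te the larger value.
F > Te: both effects reinforce here, so F is clearly the higher of the two.
Cl > F: this pair runs against the simple trend — see the exception note.
Note the exception: Cl has a higher electron affinity than F, contrary to the simple trend — F's small 2p subshell makes the incoming electron feel strong e⁻–e⁻ repulsion, so Cl actually releases more energy on gaining an electron.
For reference (kJ/mol): F 328, Cl 349, Ga 29, Sb 103, Te 190.
So from highest to lowest: Cl > F > Te > Sb > Ga.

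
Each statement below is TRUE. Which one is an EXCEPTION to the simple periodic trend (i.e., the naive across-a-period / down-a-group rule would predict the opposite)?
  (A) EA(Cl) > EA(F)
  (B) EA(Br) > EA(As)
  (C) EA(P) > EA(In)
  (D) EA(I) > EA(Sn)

The general trend: electron affinity increases across a period and decreases down a group.
(A) Cl (period 3, group 17) vs F (period 2, group 17): the stated order contradicts the simple trend.
(B) Br (period 4, group 17) vs As (period 4, group 15): the stated order agrees with the simple trend.
(C) P (period 3, group 15) vs In (period 5, group 13): the stated order agrees with the simple trend.
(D) I (period 5, group 17) vs Sn (period 5, group 14): the stated order agrees with the simple trend.
The exception is (A): F's small 2p subshell makes the incoming electron feel strong e⁻–e⁻ repulsion, so Cl actually releases more energy on gaining an electron.

(A)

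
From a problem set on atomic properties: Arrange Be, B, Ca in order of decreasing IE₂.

B, Be, Ca

Consider each +1 ion: Be⁺ still has 1 valence electron; B⁺ still has 2 valence electrons; Ca⁺ still has 1 valence electron.
All are still removing valence electrons, so compare the +1 ions as you would atoms: IE_2 generally rises across a period (higher Z_eff) and falls down a group (larger shell), subject to the usual subshell exceptions.
Valence configurations: Be⁺ [He]2s¹, B⁺ [He]2s², Ca⁺ [Ar]4s¹.
The numbers (kJ/mol): Be 1757, B 2427, Ca 1145.
Hence IE_2: Ca < Be < B.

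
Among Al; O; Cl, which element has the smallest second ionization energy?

Al

Consider each +1 ion: Al⁺ still has 2 valence electrons; O⁺ still has 5 valence electrons; Cl⁺ still has 6 valence electrons.
All are still removing valence electrons, so compare the +1 ions as you would atoms: IE_2 generally rises across a period (higher Z_eff) and falls down a group (larger shell), subject to the usual subshell exceptions.
Valence configurations: Al⁺ [Ne]3s², O⁺ [He]2s²2p³, Cl⁺ [Ne]3s²3p⁴.
Tabulated IE_2 (kJ/mol): Al 1817, O 3388, Cl 2298.
Hence IE_2: Al < Cl < O.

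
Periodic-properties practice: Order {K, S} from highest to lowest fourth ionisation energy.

IE_4 is the cost of taking one more electron from the +3 cation: K³⁺ is already 2 electrons into the core; S³⁺ still has 3 valence electrons.
Breaking into a closed-shell core is much more expensive than removing a leftover valence electron — K has the largest IE_4 here.
The numbers (kJ/mol): K 5877, S 4556.
Overall IE_4 order: S < K.

K > S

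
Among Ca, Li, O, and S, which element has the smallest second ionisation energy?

After 1 electron has been removed, what remains? Ca⁺ still has 1 valence electron; Li⁺ is the bare [He] core; O⁺ still has 5 valence electrons; S⁺ still has 5 valence electrons.
Pulling an electron out of a noble-gas core costs far more than removing a remaining valence electron, so Li sits at the high end of IE_2.
Valence configurations: Ca⁺ [Ar]4s¹, O⁺ [He]2s²2p³, S⁺ [Ne]3s²3p³.
Approximate IE_2 values (kJ/mol): Ca 1145, Li 7298, O 3388, S 2252.
Putting it together, IE_2: Ca < S < O < Li.

Ca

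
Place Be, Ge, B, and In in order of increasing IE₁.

In < Ge < B < Be

Be is in period 2, group 2; B is in period 2, group 13; Ge is in period 4, group 14; In is in period 5, group 13.
Across a period the outer electron is held more tightly (higher IE₁); down a group it sits in a higher shell, more shielded, and comes off more easily.
Neither a single period nor a single group — weigh both effects.
Ge > In: both effects reinforce here, so Ge is clearly the higher of the two.
B > Ge: the two effects oppose for this pair; the down-group effect wins (801 vs 762 kJ/mol).
Be > B: this pair runs against the simple trend — see the exception note.
Note the exception: Be has a higher first ionization energy than B, contrary to the simple trend — removing B's lone 2p electron is easier than breaking Be's filled 2s².
For reference (kJ/mol): Be 900, B 801, Ge 762, In 558.
So from lowest to highest: In < Ge < B < Be.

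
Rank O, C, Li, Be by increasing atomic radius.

Radius decreases left→right (rising Z_eff, same n) and increases top→bottom (higher n).
All lie in period 2, so atomic radius increases right to left.
So from smallest to largest: O < C < Be < Li.

O, C, Be, Li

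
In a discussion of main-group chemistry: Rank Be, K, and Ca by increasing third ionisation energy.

K, Ca, Be

IE_3 is the cost of taking one more electron from the +2 cation: Be²⁺ is the bare [He] core; K²⁺ is already 1 electron into the core; Ca²⁺ is the bare [Ar] core.
All of these are removing an electron from a noble-gas core or deeper; the smaller core (lower principal quantum number) is held far more tightly, and within a period the higher nuclear charge binds the same core more tightly.
The numbers (kJ/mol): Be 14849, K 4420, Ca 4912.
Overall IE_3 order: K < Ca < Be.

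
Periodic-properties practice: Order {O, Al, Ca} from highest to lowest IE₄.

IE_4 is the cost of taking one more electron from the +3 cation: O³⁺ still has 3 valence electrons; Al³⁺ is the bare [Ne] core; Ca³⁺ is already 1 electron into the core.
Usually core removal costs more than valence removal, but here the competition is close: a tightly held n=2 valence electron can cost more to remove than an n=3 core electron, so the actual values have to decide it.
The numbers (kJ/mol): O 7469, Al 11577, Ca 6491.
Putting it together, IE_4: Ca < O < Al.

Al > O > Ca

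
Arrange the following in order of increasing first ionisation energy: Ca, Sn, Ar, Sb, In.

First ionization energy rises across a period (greater Z_eff holds electrons more tightly) and falls down a group (valence electrons are farther from the nucleus).
These span different periods and groups, so the two trends combine.
Ca > In: period and group pull opposite ways; the down-group shift dominates (590 vs 558 kJ/mol).
Sn > Ca: the two effects oppose for this pair; the across-period effect wins (709 vs 590 kJ/mol).
Sb > Sn: Sb lies to the right of Sn in period 5, so the across-period effect alone puts Sb higher.
Ar > Sb: relative to Sb, both the across-period and down-group shifts push Ar's first ionization energy up.
Approximate values (kJ/mol): Ar 1521, Ca 590, In 558, Sn 709, Sb 831.
So from lowest to highest: In < Ca < Sn < Sb < Ar.

In < Ca < Sn < Sb < Ar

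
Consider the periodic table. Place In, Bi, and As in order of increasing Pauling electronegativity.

As is in period 4, group 15; In is in period 5, group 13; Bi is in period 6, group 15.
EN rises left→right (higher Z_eff, smaller atoms) and falls top→bottom (larger, more shielded atoms).
These span different periods and groups, so the two trends combine.
Bi > In: the two effects oppose for this pair; the across-period effect wins (2.02 vs 1.78).
As > Bi: they share group 15; the group trend gives As the larger value.
Tabulated electronegativity (Pauling): As 2.18, In 1.78, Bi 2.02.
So from lowest to highest: In < Bi < As.

In, Bi, As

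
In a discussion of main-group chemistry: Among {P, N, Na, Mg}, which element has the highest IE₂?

Consider each +1 ion: P⁺ still has 4 valence electrons; N⁺ still has 4 valence electrons; Na⁺ is the bare [Ne] core; Mg⁺ still has 1 valence electron.
Breaking into a closed-shell core is much more expensive than removing a leftover valence electron — Na has the largest IE_2 here.
Valence configurations: P⁺ [Ne]3s²3p², N⁺ [He]2s²2p², Mg⁺ [Ne]3s¹.
Approximate IE_2 values (kJ/mol): P 1907, N 2856, Na 4562, Mg 1451.
Hence IE_2: Mg < P < N < Na.

Na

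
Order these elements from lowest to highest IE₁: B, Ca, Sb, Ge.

Ca < Ge < B < Sb

IE₁ increases left→right with effective nuclear charge and decreases top→bottom as the valence shell moves farther out.
These span different periods and groups, so the two trends combine.
Ge > Ca: both are in period 4; the period trend gives Ge the larger value.
B > Ge: period and group pull opposite ways; the down-group shift dominates (801 vs 762 kJ/mol).
Sb > B: the two effects oppose for this pair; the across-period effect wins (831 vs 801 kJ/mol).
Tabulated first ionization energy (kJ/mol): B 801, Ca 590, Ge 762, Sb 831.
So from lowest to highest: Ca < Ge < B < Sb.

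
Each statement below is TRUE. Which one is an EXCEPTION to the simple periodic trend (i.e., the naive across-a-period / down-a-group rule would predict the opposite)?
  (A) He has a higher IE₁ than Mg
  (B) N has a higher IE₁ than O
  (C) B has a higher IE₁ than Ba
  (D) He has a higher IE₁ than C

(B)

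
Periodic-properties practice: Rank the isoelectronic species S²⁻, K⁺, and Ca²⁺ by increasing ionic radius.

All of these have 18 electrons, so size is governed by nuclear charge alone: the more protons, the stronger the pull on the same electron cloud, and the smaller the ion.
Nuclear charges: Ca²⁺ (Z=20), K⁺ (Z=19), S²⁻ (Z=16).
Smallest to largest: Ca²⁺ < K⁺ < S²⁻.

Ca²⁺ < K⁺ < S²⁻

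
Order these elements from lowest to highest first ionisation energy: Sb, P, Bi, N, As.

N is in period 2, group 15; P is in period 3, group 15; As is in period 4, group 15; Sb is in period 5, group 15; Bi is in period 6, group 15.
IE₁ increases left→right with effective nuclear charge and decreases top→bottom as the valence shell moves farther out.
All are in group 15, so first ionization energy increases up the group.
So from lowest to highest: Bi < Sb < As < P < N.

Bi, Sb, As, P, N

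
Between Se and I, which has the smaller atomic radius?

Se is in period 4, group 16; I is in period 5, group 17.
Atomic radius shrinks across a period as nuclear charge pulls the same shell inward, and grows down a group as new shells are added.
These span different periods and groups, so the two trends combine.
I > Se: the two effects oppose for this pair; the down-group effect wins (133 vs 116 pm).
Approximate values (pm): Se 116, I 133.
So Se has the smaller atomic radius (Se < I).

Se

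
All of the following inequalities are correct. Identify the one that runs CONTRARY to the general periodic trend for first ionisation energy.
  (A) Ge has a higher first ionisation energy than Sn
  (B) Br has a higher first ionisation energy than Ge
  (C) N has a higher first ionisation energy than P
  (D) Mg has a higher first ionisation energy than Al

The general trend: first ionisation energy increases across a period and decreases down a group.
(A) Ge (period 4, group 14) vs Sn (period 5, group 14): the stated order agrees with the simple trend.
(B) Br (period 4, group 17) vs Ge (period 4, group 14): the stated order agrees with the simple trend.
(C) N (period 2, group 15) vs P (period 3, group 15): the stated order agrees with the simple trend.
(D) Mg (period 3, group 2) vs Al (period 3, group 13): the stated order contradicts the simple trend.
The exception is (D): Al's single 3p electron is easier to remove than one from Mg's filled 3s².

(D)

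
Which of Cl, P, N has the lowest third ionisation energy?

P

Consider each +2 ion: Cl²⁺ still has 5 valence electrons; P²⁺ still has 3 valence electrons; N²⁺ still has 3 valence electrons.
All are still removing valence electrons, so compare the +2 ions as you would atoms: IE_3 generally rises across a period (higher Z_eff) and falls down a group (larger shell), subject to the usual subshell exceptions.
Valence configurations: Cl²⁺ [Ne]3s²3p³, P²⁺ [Ne]3s²3p¹, N²⁺ [He]2s²2p¹.
Tabulated IE_3 (kJ/mol): Cl 3822, P 2914, N 4578.
So the third ionization energies run P < Cl < N.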